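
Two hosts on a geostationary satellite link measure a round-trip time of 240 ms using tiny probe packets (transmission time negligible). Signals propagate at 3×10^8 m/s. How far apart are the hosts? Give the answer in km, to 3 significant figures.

36000 km

One-way propagation = RTT/2 = 120 ms.
d = s × t = 300000000 × 0.12 = 36000 km.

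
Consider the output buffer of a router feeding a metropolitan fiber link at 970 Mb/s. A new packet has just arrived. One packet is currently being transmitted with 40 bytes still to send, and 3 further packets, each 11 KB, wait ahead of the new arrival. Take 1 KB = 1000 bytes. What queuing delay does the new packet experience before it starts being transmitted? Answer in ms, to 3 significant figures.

Each queued packet: L/R = 88000/970000000 = 0.0907216 ms.
3 queued → 0.272165 ms.
Plus remaining 320 bits of current packet: 0.000329897 ms.
Queuing delay = 0.272 ms.

0.272 ms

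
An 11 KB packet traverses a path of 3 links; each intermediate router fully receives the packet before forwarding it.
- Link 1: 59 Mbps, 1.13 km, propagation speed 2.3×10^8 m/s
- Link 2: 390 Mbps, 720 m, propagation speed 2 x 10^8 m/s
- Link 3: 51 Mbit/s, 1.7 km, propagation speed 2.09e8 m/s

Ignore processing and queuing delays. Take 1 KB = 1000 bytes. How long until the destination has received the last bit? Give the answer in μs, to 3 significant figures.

3460 μs

L = 88000 bits.
Transmission delays (L/R per hop): 1491.53, 225.641, 1725.49 μs; sum = 3442.66 μs.
Propagation delays (d/s per hop): 4.91304, 3.6, 8.13397 μs; sum = 16.647 μs.
End-to-end = 3460 μs.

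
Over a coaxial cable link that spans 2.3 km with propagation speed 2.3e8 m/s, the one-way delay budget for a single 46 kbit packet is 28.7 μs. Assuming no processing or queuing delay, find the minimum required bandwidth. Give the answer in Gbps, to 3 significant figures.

2.46 Gbps

Propagation delay = 2300 / 2.3e+08 = 10 μs.
Transmission budget = 28.7 − 10 = 18.7 μs.
R ≥ L / t_tx = 46000 bits / 1.87e-05 s = 2.46 Gbps.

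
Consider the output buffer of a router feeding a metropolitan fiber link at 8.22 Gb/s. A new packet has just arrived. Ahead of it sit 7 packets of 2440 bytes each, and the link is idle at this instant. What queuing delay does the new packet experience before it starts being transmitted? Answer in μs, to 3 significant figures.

Each queued packet: L/R = 19520/8.22e+09 = 2.3747 μs.
7 queued → 16.6229 μs.
Queuing delay = 16.6 μs.

16.6 μs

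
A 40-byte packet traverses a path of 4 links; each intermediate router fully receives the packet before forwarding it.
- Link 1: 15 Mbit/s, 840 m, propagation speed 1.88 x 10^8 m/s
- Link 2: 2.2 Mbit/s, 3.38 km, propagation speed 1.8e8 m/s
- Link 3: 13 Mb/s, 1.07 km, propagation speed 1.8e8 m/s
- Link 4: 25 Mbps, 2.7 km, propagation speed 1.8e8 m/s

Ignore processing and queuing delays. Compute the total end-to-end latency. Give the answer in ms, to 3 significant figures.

L = 40 × 8 = 320 bits.
Transmission delays (L/R per hop): 0.0213333, 0.145455, 0.0246154, 0.0128 ms; sum = 0.204203 ms.
Propagation delays (d/s per hop): 0.00446809, 0.0187778, 0.00594444, 0.015 ms; sum = 0.0441903 ms.
End-to-end = 0.248 ms.

0.248 ms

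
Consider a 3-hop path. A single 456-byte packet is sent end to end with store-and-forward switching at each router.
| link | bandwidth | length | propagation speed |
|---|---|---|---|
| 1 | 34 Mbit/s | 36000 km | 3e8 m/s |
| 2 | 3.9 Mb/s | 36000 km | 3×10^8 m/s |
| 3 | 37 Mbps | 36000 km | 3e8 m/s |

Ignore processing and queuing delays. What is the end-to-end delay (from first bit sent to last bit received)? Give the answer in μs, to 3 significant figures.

L = 456 × 8 = 3648 bits.
Transmission delays (L/R per hop): 107.294, 935.385, 98.5946 μs; sum = 1141.27 μs.
Propagation delays (d/s per hop): 120000, 120000, 120000 μs; sum = 360000 μs.
End-to-end = 361000 μs.

361000 μs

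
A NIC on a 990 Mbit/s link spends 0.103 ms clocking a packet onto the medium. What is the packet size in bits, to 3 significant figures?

102000 bits

L = R × t_tx = 990000000 b/s × 0.000103 s = 101970 bits.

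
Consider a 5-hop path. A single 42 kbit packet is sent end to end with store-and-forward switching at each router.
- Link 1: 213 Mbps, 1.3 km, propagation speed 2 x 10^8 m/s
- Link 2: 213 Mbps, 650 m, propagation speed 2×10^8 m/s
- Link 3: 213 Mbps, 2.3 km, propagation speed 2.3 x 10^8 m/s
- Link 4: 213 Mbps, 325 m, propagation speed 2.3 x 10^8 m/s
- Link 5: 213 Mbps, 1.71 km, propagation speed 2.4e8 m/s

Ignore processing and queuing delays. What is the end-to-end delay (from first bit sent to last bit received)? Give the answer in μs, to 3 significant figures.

L = 42000 bits.
Transmission delay per hop = L/R = 42000/213000000 = 197.183 μs; 5 hops → 985.915 μs.
Propagation delays (d/s per hop): 6.5, 3.25, 10, 1.41304, 7.125 μs; sum = 28.288 μs.
End-to-end = 1010 μs.

1010 μs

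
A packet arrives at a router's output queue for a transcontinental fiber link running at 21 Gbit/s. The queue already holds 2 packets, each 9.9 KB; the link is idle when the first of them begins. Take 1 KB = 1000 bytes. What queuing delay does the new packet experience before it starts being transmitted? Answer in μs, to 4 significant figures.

7.543 μs

Each queued packet: L/R = 79200/21000000000 = 3.77143 μs.
2 queued → 7.54286 μs.
Queuing delay = 7.543 μs.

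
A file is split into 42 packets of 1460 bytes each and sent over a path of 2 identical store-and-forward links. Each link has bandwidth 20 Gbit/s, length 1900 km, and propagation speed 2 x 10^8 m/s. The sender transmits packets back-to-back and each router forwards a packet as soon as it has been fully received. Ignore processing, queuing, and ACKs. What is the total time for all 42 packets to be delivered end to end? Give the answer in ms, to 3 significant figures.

19.0 ms

Per-hop transmission t_tx = L/R = 11680/20000000000 = 0.000584 ms.
Per-hop propagation t_prop = 1900000/200000000 = 9.5 ms.
Pipeline fill: first packet needs 2·t_tx to clear all hops; remaining 41 packets each add one t_tx.
Total = (2+42-1)·t_tx + 2·t_prop = 43·0.000584 + 2·9.5 = 19.0 ms.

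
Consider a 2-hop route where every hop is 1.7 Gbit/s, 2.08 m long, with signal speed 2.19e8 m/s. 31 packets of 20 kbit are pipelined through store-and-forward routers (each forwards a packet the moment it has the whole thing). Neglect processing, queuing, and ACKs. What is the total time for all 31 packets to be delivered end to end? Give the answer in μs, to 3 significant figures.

Per-hop transmission t_tx = L/R = 20000/1700000000 = 11.7647 μs.
Per-hop propagation t_prop = 2.08/219000000 = 0.00949772 μs.
Pipeline fill: first packet needs 2·t_tx to clear all hops; remaining 30 packets each add one t_tx.
Total = (2+31-1)·t_tx + 2·t_prop = 32·11.7647 + 2·0.00949772 = 376 μs.

376 μs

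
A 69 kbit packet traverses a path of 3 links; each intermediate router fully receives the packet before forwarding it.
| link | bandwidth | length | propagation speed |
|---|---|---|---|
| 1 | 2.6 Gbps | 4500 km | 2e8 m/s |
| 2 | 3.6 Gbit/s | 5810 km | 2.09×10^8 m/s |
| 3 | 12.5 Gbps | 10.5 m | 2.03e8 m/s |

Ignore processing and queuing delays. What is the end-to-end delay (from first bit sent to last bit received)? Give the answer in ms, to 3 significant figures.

L = 69000 bits.
Transmission delays (L/R per hop): 0.0265385, 0.0191667, 0.00552 ms; sum = 0.0512251 ms.
Propagation delays (d/s per hop): 22.5, 27.799, 5.17241e-05 ms; sum = 50.2991 ms.
End-to-end = 50.4 ms.

50.4 ms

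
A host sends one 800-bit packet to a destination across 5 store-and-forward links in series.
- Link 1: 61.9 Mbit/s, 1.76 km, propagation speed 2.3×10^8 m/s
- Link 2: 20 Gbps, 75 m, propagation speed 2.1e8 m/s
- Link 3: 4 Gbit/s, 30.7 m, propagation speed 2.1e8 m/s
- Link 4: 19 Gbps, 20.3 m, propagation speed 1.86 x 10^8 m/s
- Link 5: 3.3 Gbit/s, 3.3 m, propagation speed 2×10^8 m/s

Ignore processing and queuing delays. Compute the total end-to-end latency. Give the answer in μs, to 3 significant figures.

Transmission delays (L/R per hop): 12.9241, 0.04, 0.2, 0.0421053, 0.242424 μs; sum = 13.4486 μs.
Propagation delays (d/s per hop): 7.65217, 0.357143, 0.14619, 0.10914, 0.0165 μs; sum = 8.28115 μs.
End-to-end = 21.7 μs.

21.7 μs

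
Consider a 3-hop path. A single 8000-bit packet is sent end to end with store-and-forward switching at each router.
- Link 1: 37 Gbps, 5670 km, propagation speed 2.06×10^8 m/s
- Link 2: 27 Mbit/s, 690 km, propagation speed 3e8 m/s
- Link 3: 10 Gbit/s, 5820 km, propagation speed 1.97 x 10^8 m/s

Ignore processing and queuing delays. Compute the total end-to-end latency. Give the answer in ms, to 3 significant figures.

Transmission delays (L/R per hop): 0.000216216, 0.296296, 0.0008 ms; sum = 0.297313 ms.
Propagation delays (d/s per hop): 27.5243, 2.3, 29.5431 ms; sum = 59.3674 ms.
End-to-end = 59.7 ms.

59.7 ms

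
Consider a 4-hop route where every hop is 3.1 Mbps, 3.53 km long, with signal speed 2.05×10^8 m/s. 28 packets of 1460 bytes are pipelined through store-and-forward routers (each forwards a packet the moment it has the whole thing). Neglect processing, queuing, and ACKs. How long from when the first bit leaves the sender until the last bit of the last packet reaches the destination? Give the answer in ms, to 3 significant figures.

117 ms

Per-hop transmission t_tx = L/R = 11680/3100000 = 3.76774 ms.
Per-hop propagation t_prop = 3530/2.05e+08 = 0.0172195 ms.
Pipeline fill: first packet needs 4·t_tx to clear all hops; remaining 27 packets each add one t_tx.
Total = (4+28-1)·t_tx + 4·t_prop = 31·3.76774 + 4·0.0172195 = 117 ms.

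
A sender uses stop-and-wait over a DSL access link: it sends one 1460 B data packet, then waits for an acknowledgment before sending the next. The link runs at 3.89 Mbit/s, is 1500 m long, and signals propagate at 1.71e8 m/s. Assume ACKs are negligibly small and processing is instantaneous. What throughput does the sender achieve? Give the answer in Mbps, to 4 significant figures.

t_tx = L/R = 11680/3890000 = 0.00300257 s.
t_prop = 1500/171000000 = 8.77193e-06 s; RTT = 1.75439e-05 s.
Cycle = t_tx + RTT = 0.00302011 s.
Throughput = L / cycle = 11680 / 0.00302011 = 3.867 Mbps.

3.867 Mbps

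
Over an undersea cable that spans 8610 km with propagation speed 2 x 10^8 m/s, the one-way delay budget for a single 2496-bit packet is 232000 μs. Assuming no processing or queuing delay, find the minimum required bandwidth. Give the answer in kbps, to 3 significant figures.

Propagation delay = 8610000 / 200000000 = 43050 μs.
Transmission budget = 232000 − 43050 = 188950 μs.
R ≥ L / t_tx = 2496 bits / 0.18895 s = 13.2 kbps.

13.2 kbps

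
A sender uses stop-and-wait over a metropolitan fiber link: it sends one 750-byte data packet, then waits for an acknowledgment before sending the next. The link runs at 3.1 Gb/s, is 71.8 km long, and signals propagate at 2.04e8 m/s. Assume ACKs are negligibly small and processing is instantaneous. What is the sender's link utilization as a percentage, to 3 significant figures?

t_tx = L/R = 6000/3100000000 = 1.93548e-06 s.
t_prop = 71800/204000000 = 0.000351961 s; RTT = 0.000703922 s.
Cycle = t_tx + RTT = 0.000705857 s.
Utilization = t_tx / cycle = 1.93548e-06/0.000705857 = 0.274 %.

0.274 %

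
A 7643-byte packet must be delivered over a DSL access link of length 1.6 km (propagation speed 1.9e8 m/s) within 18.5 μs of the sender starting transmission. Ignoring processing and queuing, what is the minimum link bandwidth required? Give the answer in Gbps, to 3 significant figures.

L = 61144 bits.
Propagation delay = 1600 / 190000000 = 8.42105 μs.
Transmission budget = 18.5 − 8.42105 = 10.0789 μs.
R ≥ L / t_tx = 61144 bits / 1.00789e-05 s = 6.07 Gbps.

6.07 Gbps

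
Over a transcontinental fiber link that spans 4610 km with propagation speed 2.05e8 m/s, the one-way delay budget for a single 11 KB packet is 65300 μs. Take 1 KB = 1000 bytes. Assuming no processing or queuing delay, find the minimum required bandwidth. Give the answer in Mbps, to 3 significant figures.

2.06 Mbps

L = 88000 bits.
Propagation delay = 4610000 / 2.05e+08 = 22487.8 μs.
Transmission budget = 65300 − 22487.8 = 42812.2 μs.
R ≥ L / t_tx = 88000 bits / 0.0428122 s = 2.06 Mbps.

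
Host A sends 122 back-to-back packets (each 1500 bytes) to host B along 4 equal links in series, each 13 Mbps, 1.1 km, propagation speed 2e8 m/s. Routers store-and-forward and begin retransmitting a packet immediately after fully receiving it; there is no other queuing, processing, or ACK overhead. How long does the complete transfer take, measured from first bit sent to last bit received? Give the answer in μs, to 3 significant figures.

115000 μs

Per-hop transmission t_tx = L/R = 12000/13000000 = 923.077 μs.
Per-hop propagation t_prop = 1100/200000000 = 5.5 μs.
Pipeline fill: first packet needs 4·t_tx to clear all hops; remaining 121 packets each add one t_tx.
Total = (4+122-1)·t_tx + 4·t_prop = 125·923.077 + 4·5.5 = 115000 μs.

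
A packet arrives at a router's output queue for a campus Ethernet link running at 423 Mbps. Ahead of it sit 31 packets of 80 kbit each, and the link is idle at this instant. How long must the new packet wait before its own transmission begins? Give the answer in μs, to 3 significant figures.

Each queued packet: L/R = 80000/423000000 = 189.125 μs.
31 queued → 5862.88 μs.
Queuing delay = 5860 μs.

5860 μs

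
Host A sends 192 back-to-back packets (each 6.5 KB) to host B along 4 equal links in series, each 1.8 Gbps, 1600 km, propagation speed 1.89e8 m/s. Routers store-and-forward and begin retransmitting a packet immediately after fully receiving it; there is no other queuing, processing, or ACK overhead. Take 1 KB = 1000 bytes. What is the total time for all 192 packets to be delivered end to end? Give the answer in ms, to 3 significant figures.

Per-hop transmission t_tx = L/R = 52000/1800000000 = 0.0288889 ms.
Per-hop propagation t_prop = 1600000/189000000 = 8.46561 ms.
Pipeline fill: first packet needs 4·t_tx to clear all hops; remaining 191 packets each add one t_tx.
Total = (4+192-1)·t_tx + 4·t_prop = 195·0.0288889 + 4·8.46561 = 39.5 ms.

39.5 ms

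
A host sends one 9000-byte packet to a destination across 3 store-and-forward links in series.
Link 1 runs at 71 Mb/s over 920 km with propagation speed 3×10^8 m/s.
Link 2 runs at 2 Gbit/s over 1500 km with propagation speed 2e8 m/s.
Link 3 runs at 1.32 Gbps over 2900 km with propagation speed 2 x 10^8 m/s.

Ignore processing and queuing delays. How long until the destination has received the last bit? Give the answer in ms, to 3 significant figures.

26.2 ms

L = 9000 × 8 = 72000 bits.
Transmission delays (L/R per hop): 1.01408, 0.036, 0.0545455 ms; sum = 1.10463 ms.
Propagation delays (d/s per hop): 3.06667, 7.5, 14.5 ms; sum = 25.0667 ms.
End-to-end = 26.2 ms.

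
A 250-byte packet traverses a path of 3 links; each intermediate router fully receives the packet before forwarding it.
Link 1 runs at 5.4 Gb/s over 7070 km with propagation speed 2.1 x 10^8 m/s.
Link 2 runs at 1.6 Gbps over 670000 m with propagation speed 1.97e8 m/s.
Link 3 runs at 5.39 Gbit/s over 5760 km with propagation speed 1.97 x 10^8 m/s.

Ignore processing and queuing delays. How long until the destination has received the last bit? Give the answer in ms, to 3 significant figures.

66.3 ms

L = 250 × 8 = 2000 bits.
Transmission delays (L/R per hop): 0.00037037, 0.00125, 0.000371058 ms; sum = 0.00199143 ms.
Propagation delays (d/s per hop): 33.6667, 3.40102, 29.2386 ms; sum = 66.3063 ms.
End-to-end = 66.3 ms.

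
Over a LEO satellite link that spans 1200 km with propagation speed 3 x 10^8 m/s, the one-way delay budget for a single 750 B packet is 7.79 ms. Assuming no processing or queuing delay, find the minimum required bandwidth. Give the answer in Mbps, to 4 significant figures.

1.583 Mbps

L = 6000 bits.
Propagation delay = 1200000 / 300000000 = 4 ms.
Transmission budget = 7.79 − 4 = 3.79 ms.
R ≥ L / t_tx = 6000 bits / 0.00379 s = 1.583 Mbps.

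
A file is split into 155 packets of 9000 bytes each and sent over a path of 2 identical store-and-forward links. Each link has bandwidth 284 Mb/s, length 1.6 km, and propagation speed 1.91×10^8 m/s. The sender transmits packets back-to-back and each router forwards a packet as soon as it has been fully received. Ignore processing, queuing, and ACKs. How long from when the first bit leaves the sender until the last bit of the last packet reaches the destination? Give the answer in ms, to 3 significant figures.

Per-hop transmission t_tx = L/R = 72000/284000000 = 0.253521 ms.
Per-hop propagation t_prop = 1600/191000000 = 0.00837696 ms.
Pipeline fill: first packet needs 2·t_tx to clear all hops; remaining 154 packets each add one t_tx.
Total = (2+155-1)·t_tx + 2·t_prop = 156·0.253521 + 2·0.00837696 = 39.6 ms.

39.6 ms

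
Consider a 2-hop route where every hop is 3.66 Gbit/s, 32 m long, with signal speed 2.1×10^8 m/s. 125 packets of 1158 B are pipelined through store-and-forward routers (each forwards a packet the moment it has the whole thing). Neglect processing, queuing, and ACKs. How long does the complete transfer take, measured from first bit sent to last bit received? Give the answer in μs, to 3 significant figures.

Per-hop transmission t_tx = L/R = 9264/3660000000 = 2.53115 μs.
Per-hop propagation t_prop = 32/210000000 = 0.152381 μs.
Pipeline fill: first packet needs 2·t_tx to clear all hops; remaining 124 packets each add one t_tx.
Total = (2+125-1)·t_tx + 2·t_prop = 126·2.53115 + 2·0.152381 = 319 μs.

319 μs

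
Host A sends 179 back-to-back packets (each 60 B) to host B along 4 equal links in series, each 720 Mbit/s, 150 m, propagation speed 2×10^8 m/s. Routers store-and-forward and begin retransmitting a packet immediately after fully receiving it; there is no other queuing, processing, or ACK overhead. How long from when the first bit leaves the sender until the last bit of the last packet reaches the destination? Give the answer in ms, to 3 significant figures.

Per-hop transmission t_tx = L/R = 480/720000000 = 0.000666667 ms.
Per-hop propagation t_prop = 150/200000000 = 0.00075 ms.
Pipeline fill: first packet needs 4·t_tx to clear all hops; remaining 178 packets each add one t_tx.
Total = (4+179-1)·t_tx + 4·t_prop = 182·0.000666667 + 4·0.00075 = 0.124 ms.

0.124 ms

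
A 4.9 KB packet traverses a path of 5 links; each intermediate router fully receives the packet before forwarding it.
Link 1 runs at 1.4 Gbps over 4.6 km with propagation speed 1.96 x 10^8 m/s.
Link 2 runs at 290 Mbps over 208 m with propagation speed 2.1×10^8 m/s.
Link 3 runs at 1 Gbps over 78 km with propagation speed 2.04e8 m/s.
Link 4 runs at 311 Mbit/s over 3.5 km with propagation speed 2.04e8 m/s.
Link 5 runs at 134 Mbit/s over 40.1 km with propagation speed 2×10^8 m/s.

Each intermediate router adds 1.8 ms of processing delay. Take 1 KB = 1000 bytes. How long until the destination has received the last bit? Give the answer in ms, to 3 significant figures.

8.45 ms

L = 39200 bits.
Transmission delays (L/R per hop): 0.028, 0.135172, 0.0392, 0.126045, 0.292537 ms; sum = 0.620955 ms.
Propagation delays (d/s per hop): 0.0234694, 0.000990476, 0.382353, 0.0171569, 0.2005 ms; sum = 0.62447 ms.
Processing at 4 router(s): 4 × 1.8 ms = 7.2 ms.
End-to-end = 8.45 ms.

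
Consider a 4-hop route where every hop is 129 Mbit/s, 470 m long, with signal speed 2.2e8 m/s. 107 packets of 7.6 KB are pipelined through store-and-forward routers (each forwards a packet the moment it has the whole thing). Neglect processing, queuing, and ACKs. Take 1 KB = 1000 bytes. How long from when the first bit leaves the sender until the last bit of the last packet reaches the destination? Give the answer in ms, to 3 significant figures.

51.9 ms

Per-hop transmission t_tx = L/R = 60800/129000000 = 0.471318 ms.
Per-hop propagation t_prop = 470/2.2e+08 = 0.00213636 ms.
Pipeline fill: first packet needs 4·t_tx to clear all hops; remaining 106 packets each add one t_tx.
Total = (4+107-1)·t_tx + 4·t_prop = 110·0.471318 + 4·0.00213636 = 51.9 ms.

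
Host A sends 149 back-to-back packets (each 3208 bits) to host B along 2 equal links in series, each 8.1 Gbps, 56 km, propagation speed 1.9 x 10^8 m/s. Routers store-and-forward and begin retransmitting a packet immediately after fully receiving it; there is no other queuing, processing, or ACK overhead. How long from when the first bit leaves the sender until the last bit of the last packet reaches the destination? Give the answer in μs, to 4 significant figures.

Per-hop transmission t_tx = L/R = 3208/8100000000 = 0.396049 μs.
Per-hop propagation t_prop = 56000/190000000 = 294.737 μs.
Pipeline fill: first packet needs 2·t_tx to clear all hops; remaining 148 packets each add one t_tx.
Total = (2+149-1)·t_tx + 2·t_prop = 150·0.396049 + 2·294.737 = 648.9 μs.

648.9 μs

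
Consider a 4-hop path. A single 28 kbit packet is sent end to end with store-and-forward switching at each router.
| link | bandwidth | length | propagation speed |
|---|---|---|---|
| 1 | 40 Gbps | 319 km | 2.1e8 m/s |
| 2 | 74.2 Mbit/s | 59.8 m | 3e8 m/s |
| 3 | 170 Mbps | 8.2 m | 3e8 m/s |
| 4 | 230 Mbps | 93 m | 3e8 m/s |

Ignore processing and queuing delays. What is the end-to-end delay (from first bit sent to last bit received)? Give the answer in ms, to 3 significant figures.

L = 28000 bits.
Transmission delays (L/R per hop): 0.0007, 0.377358, 0.164706, 0.121739 ms; sum = 0.664504 ms.
Propagation delays (d/s per hop): 1.51905, 0.000199333, 2.73333e-05, 0.00031 ms; sum = 1.51958 ms.
End-to-end = 2.18 ms.

2.18 ms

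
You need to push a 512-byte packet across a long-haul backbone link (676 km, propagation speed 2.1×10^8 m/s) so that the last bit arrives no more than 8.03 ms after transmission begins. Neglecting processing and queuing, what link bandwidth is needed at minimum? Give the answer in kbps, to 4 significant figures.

851.4 kbps

L = 4096 bits.
Propagation delay = 676000 / 210000000 = 3.21905 ms.
Transmission budget = 8.03 − 3.21905 = 4.81095 ms.
R ≥ L / t_tx = 4096 bits / 0.00481095 s = 851.4 kbps.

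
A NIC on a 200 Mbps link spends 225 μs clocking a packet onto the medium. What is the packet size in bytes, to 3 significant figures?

5630 bytes

L = R × t_tx = 200000000 b/s × 0.000225 s = 45000 bits.
In bytes: 45000 / 8 = 5630 bytes.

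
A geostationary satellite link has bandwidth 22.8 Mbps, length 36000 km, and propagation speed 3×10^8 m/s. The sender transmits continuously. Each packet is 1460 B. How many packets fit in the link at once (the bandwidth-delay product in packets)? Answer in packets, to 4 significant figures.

Propagation delay = 36000000 / 300000000 = 0.12 s.
BDP = R × t_prop = 22800000 × 0.12 = 2736000 bits.
In packets of 11680 bits: 234.2 packets.

234.2 packets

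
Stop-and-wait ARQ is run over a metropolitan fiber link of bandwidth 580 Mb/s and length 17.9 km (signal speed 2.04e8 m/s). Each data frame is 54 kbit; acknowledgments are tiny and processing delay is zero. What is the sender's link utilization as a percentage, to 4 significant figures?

34.66 %

t_tx = L/R = 54000/580000000 = 9.31034e-05 s.
t_prop = 17900/204000000 = 8.77451e-05 s; RTT = 0.00017549 s.
Cycle = t_tx + RTT = 0.000268594 s.
Utilization = t_tx / cycle = 9.31034e-05/0.000268594 = 34.66 %.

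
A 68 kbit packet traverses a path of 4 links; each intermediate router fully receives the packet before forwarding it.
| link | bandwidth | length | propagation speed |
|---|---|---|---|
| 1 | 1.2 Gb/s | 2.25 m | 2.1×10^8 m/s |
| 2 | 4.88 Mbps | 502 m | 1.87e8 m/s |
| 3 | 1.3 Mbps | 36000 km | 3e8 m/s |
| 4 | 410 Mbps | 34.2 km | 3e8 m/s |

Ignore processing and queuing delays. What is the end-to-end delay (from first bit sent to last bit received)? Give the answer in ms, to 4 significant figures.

186.6 ms

L = 68000 bits.
Transmission delays (L/R per hop): 0.0566667, 13.9344, 52.3077, 0.165854 ms; sum = 66.4646 ms.
Propagation delays (d/s per hop): 1.07143e-05, 0.00268449, 120, 0.114 ms; sum = 120.117 ms.
End-to-end = 186.6 ms.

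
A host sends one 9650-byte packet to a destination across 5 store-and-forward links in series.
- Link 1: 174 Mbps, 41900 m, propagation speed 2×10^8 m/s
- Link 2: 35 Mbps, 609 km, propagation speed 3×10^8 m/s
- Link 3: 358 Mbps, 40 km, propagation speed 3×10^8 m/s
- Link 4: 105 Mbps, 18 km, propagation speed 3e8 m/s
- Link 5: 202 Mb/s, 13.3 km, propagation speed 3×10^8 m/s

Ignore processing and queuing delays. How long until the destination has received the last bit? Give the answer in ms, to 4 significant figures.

L = 9650 × 8 = 77200 bits.
Transmission delays (L/R per hop): 0.443678, 2.20571, 0.215642, 0.735238, 0.382178 ms; sum = 3.98245 ms.
Propagation delays (d/s per hop): 0.2095, 2.03, 0.133333, 0.06, 0.0443333 ms; sum = 2.47717 ms.
End-to-end = 6.460 ms.

6.460 ms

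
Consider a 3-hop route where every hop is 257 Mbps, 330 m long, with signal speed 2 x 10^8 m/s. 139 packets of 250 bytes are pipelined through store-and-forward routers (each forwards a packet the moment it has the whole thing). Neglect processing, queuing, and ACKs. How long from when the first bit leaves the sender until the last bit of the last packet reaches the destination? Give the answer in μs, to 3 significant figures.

1100 μs

Per-hop transmission t_tx = L/R = 2000/257000000 = 7.7821 μs.
Per-hop propagation t_prop = 330/200000000 = 1.65 μs.
Pipeline fill: first packet needs 3·t_tx to clear all hops; remaining 138 packets each add one t_tx.
Total = (3+139-1)·t_tx + 3·t_prop = 141·7.7821 + 3·1.65 = 1100 μs.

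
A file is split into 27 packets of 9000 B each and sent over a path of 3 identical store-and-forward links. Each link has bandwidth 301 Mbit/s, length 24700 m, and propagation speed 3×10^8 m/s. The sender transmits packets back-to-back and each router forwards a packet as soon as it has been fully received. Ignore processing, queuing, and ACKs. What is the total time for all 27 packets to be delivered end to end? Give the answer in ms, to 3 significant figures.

7.18 ms

Per-hop transmission t_tx = L/R = 72000/301000000 = 0.239203 ms.
Per-hop propagation t_prop = 24700/300000000 = 0.0823333 ms.
Pipeline fill: first packet needs 3·t_tx to clear all hops; remaining 26 packets each add one t_tx.
Total = (3+27-1)·t_tx + 3·t_prop = 29·0.239203 + 3·0.0823333 = 7.18 ms.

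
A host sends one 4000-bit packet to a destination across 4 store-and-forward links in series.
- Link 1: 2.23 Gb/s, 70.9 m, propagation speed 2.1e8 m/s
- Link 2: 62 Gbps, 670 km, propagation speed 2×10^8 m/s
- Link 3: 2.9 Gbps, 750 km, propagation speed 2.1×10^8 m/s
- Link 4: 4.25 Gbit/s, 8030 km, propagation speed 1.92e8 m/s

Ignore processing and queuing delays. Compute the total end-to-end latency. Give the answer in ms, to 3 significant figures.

Transmission delays (L/R per hop): 0.00179372, 6.45161e-05, 0.00137931, 0.000941176 ms; sum = 0.00417872 ms.
Propagation delays (d/s per hop): 0.000337619, 3.35, 3.57143, 41.8229 ms; sum = 48.7447 ms.
End-to-end = 48.7 ms.

48.7 ms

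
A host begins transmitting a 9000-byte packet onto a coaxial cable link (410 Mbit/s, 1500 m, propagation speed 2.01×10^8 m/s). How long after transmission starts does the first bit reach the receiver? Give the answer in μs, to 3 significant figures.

First bit experiences only propagation delay: d/s = 1500/2.01e+08 = 7.46 μs.

7.46 μs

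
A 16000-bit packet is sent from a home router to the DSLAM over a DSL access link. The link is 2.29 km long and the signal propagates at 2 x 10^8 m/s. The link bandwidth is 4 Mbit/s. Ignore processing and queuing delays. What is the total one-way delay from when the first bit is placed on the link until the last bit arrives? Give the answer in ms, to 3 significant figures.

4.01 ms

Transmission delay = L/R = 16000 / 4000000 = 4 ms.
Propagation delay = d/s = 2290 m / 200000000 m/s = 0.01145 ms.
Total = 4.01 ms.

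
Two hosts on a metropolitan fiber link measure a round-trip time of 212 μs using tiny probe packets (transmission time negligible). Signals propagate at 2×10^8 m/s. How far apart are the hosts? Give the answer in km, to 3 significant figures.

21.2 km

One-way propagation = RTT/2 = 106 μs.
d = s × t = 200000000 × 0.000106 = 21.2 km.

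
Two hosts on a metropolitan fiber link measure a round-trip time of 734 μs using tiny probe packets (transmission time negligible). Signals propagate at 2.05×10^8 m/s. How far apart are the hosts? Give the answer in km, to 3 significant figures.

One-way propagation = RTT/2 = 367 μs.
d = s × t = 2.05e+08 × 0.000367 = 75.2 km.

75.2 km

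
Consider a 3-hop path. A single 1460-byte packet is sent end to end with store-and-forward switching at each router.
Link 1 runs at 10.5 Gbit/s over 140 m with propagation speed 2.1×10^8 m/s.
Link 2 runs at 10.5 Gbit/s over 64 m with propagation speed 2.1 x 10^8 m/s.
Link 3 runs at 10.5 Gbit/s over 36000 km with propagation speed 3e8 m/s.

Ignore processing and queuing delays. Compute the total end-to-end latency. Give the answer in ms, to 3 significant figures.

120 ms

L = 1460 × 8 = 11680 bits.
Transmission delay per hop = L/R = 11680/10500000000 = 0.00111238 ms; 3 hops → 0.00333714 ms.
Propagation delays (d/s per hop): 0.000666667, 0.000304762, 120 ms; sum = 120.001 ms.
End-to-end = 120 ms.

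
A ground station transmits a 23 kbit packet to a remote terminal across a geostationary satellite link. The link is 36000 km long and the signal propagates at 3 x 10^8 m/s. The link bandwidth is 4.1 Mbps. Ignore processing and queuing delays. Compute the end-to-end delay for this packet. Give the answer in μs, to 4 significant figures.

L = 23000 bits.
Transmission delay = L/R = 23000 / 4.1e+06 = 5609.76 μs.
Propagation delay = d/s = 36000000 m / 300000000 m/s = 120000 μs.
Total = 125600 μs.

125600 μs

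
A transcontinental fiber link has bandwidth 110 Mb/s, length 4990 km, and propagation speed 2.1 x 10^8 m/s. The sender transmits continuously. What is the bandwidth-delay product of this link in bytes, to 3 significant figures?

327000 bytes

Propagation delay = 4990000 / 210000000 = 0.0237619 s.
BDP = R × t_prop = 110000000 × 0.0237619 = 2613810 bits.
In bytes: 2613810/8 = 327000 bytes.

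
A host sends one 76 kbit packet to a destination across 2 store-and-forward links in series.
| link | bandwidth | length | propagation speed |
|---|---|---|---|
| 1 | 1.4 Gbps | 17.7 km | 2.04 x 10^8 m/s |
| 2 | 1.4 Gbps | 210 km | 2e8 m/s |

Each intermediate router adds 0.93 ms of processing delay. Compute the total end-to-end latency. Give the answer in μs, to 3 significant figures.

2180 μs

L = 76000 bits.
Transmission delay per hop = L/R = 76000/1400000000 = 54.2857 μs; 2 hops → 108.571 μs.
Propagation delays (d/s per hop): 86.7647, 1050 μs; sum = 1136.76 μs.
Processing at 1 router(s): 1 × 0.93 ms = 930 μs.
End-to-end = 2180 μs.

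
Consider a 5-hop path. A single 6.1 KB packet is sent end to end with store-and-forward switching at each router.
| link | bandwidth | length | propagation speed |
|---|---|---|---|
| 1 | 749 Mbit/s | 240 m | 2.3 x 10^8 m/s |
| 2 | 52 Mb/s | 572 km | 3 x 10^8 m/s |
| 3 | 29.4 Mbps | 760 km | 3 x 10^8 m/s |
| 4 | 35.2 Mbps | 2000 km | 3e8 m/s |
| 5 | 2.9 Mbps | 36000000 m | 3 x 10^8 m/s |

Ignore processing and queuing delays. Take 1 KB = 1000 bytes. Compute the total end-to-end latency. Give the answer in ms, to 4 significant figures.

152.0 ms

L = 48800 bits.
Transmission delays (L/R per hop): 0.0651535, 0.938462, 1.65986, 1.38636, 16.8276 ms; sum = 20.8774 ms.
Propagation delays (d/s per hop): 0.00104348, 1.90667, 2.53333, 6.66667, 120 ms; sum = 131.108 ms.
End-to-end = 152.0 ms.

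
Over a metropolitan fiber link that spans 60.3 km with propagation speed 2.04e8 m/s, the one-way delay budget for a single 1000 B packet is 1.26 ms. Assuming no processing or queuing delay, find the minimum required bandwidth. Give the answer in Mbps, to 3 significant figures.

8.30 Mbps

L = 8000 bits.
Propagation delay = 60300 / 204000000 = 0.295588 ms.
Transmission budget = 1.26 − 0.295588 = 0.964412 ms.
R ≥ L / t_tx = 8000 bits / 0.000964412 s = 8.30 Mbps.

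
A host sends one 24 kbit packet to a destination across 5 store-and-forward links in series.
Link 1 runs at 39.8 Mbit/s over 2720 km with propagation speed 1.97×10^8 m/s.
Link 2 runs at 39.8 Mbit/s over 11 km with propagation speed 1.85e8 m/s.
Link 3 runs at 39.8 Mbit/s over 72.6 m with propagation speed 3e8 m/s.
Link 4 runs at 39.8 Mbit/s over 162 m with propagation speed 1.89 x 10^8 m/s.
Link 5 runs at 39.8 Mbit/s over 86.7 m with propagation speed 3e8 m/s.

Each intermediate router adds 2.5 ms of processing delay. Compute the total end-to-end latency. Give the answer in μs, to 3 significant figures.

26900 μs

L = 24000 bits.
Transmission delay per hop = L/R = 24000/39800000 = 603.015 μs; 5 hops → 3015.08 μs.
Propagation delays (d/s per hop): 13807.1, 59.4595, 0.242, 0.857143, 0.289 μs; sum = 13868 μs.
Processing at 4 router(s): 4 × 2.5 ms = 10000 μs.
End-to-end = 26900 μs.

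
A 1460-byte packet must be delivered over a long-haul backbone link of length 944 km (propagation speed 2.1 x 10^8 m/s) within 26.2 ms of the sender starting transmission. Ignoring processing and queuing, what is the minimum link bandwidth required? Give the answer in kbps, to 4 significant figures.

538.1 kbps

L = 11680 bits.
Propagation delay = 944000 / 210000000 = 4.49524 ms.
Transmission budget = 26.2 − 4.49524 = 21.7048 ms.
R ≥ L / t_tx = 11680 bits / 0.0217048 s = 538.1 kbps.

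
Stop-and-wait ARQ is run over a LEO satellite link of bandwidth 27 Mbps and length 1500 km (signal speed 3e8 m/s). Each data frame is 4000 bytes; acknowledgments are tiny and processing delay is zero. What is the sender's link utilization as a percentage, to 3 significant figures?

t_tx = L/R = 32000/27000000 = 0.00118519 s.
t_prop = 1500000/300000000 = 0.005 s; RTT = 0.01 s.
Cycle = t_tx + RTT = 0.0111852 s.
Utilization = t_tx / cycle = 0.00118519/0.0111852 = 10.6 %.

10.6 %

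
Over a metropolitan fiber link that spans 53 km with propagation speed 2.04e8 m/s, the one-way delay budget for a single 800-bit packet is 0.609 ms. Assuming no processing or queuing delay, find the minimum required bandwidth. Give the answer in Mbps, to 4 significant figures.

Propagation delay = 53000 / 204000000 = 0.259804 ms.
Transmission budget = 0.609 − 0.259804 = 0.349196 ms.
R ≥ L / t_tx = 800 bits / 0.000349196 s = 2.291 Mbps.

2.291 Mbps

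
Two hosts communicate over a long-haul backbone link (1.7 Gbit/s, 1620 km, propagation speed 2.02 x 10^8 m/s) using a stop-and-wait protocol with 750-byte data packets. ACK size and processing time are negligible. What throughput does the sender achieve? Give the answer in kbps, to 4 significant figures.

t_tx = L/R = 6000/1700000000 = 3.52941e-06 s.
t_prop = 1620000/202000000 = 0.0080198 s; RTT = 0.0160396 s.
Cycle = t_tx + RTT = 0.0160431 s.
Throughput = L / cycle = 6000 / 0.0160431 = 374.0 kbps.

374.0 kbps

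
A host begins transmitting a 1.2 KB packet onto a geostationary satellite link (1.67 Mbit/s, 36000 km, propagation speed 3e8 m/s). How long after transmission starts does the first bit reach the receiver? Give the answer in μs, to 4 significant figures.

First bit experiences only propagation delay: d/s = 36000000/300000000 = 120000 μs.

120000 μs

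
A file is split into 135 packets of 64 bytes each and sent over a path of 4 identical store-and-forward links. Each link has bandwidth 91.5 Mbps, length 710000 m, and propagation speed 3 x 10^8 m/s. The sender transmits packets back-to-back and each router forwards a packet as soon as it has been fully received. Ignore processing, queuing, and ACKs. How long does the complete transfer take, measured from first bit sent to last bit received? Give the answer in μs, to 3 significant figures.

Per-hop transmission t_tx = L/R = 512/91500000 = 5.59563 μs.
Per-hop propagation t_prop = 710000/300000000 = 2366.67 μs.
Pipeline fill: first packet needs 4·t_tx to clear all hops; remaining 134 packets each add one t_tx.
Total = (4+135-1)·t_tx + 4·t_prop = 138·5.59563 + 4·2366.67 = 10200 μs.

10200 μs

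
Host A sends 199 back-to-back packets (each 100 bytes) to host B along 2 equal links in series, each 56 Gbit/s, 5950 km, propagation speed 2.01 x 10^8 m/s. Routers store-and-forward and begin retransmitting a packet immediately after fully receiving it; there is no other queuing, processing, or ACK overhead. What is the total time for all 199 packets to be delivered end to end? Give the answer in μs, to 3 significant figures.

Per-hop transmission t_tx = L/R = 800/56000000000 = 0.0142857 μs.
Per-hop propagation t_prop = 5950000/2.01e+08 = 29602 μs.
Pipeline fill: first packet needs 2·t_tx to clear all hops; remaining 198 packets each add one t_tx.
Total = (2+199-1)·t_tx + 2·t_prop = 200·0.0142857 + 2·29602 = 59200 μs.

59200 μs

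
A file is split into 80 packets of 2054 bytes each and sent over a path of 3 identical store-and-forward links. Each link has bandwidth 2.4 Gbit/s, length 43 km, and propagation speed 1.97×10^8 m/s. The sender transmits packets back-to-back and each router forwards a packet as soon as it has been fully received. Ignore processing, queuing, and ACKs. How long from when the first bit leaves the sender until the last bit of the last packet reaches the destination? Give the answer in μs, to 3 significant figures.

Per-hop transmission t_tx = L/R = 16432/2400000000 = 6.84667 μs.
Per-hop propagation t_prop = 43000/197000000 = 218.274 μs.
Pipeline fill: first packet needs 3·t_tx to clear all hops; remaining 79 packets each add one t_tx.
Total = (3+80-1)·t_tx + 3·t_prop = 82·6.84667 + 3·218.274 = 1220 μs.

1220 μs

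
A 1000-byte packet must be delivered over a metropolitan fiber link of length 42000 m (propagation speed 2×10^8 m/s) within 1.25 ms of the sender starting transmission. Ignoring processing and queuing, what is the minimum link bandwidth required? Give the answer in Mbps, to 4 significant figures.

L = 8000 bits.
Propagation delay = 42000 / 200000000 = 0.21 ms.
Transmission budget = 1.25 − 0.21 = 1.04 ms.
R ≥ L / t_tx = 8000 bits / 0.00104 s = 7.692 Mbps.

7.692 Mbps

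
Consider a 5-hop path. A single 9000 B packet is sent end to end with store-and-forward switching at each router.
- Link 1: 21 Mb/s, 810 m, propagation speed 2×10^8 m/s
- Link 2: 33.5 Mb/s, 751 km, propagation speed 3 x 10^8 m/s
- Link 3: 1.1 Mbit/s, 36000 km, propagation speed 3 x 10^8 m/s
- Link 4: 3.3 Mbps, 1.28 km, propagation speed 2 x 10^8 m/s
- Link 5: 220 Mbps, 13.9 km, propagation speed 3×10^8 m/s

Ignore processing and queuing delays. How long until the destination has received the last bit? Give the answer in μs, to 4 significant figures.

L = 9000 × 8 = 72000 bits.
Transmission delays (L/R per hop): 3428.57, 2149.25, 65454.5, 21818.2, 327.273 μs; sum = 93177.8 μs.
Propagation delays (d/s per hop): 4.05, 2503.33, 120000, 6.4, 46.3333 μs; sum = 122560 μs.
End-to-end = 215700 μs.

215700 μs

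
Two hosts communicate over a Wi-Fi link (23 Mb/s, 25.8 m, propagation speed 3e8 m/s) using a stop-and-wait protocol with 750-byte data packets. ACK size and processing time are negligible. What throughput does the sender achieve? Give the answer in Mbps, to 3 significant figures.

23.0 Mbps

t_tx = L/R = 6000/23000000 = 0.00026087 s.
t_prop = 25.8/300000000 = 8.6e-08 s; RTT = 1.72e-07 s.
Cycle = t_tx + RTT = 0.000261042 s.
Throughput = L / cycle = 6000 / 0.000261042 = 23.0 Mbps.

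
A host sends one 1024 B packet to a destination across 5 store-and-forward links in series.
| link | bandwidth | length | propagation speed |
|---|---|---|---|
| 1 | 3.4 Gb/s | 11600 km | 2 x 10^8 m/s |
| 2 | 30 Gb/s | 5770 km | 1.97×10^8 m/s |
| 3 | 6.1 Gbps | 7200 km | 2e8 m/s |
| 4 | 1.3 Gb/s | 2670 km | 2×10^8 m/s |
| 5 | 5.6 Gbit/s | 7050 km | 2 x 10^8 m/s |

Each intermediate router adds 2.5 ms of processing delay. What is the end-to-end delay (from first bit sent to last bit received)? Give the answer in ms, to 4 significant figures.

181.9 ms

L = 1024 × 8 = 8192 bits.
Transmission delays (L/R per hop): 0.00240941, 0.000273067, 0.00134295, 0.00630154, 0.00146286 ms; sum = 0.0117898 ms.
Propagation delays (d/s per hop): 58, 29.2893, 36, 13.35, 35.25 ms; sum = 171.889 ms.
Processing at 4 router(s): 4 × 2.5 ms = 10 ms.
End-to-end = 181.9 ms.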